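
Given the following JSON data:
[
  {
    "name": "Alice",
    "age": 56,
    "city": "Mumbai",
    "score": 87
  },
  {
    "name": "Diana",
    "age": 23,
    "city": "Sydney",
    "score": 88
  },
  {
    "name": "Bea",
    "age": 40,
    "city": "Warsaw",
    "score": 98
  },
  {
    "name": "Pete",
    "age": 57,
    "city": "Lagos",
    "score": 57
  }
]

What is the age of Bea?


Looking up record where name = Bea
Record index: 2
Field 'age' = 40

ANSWER: 40


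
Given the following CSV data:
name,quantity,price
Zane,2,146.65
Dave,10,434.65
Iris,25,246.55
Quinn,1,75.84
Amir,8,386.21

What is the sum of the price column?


Values in 'price' column:
  Row 1: 146.65
  Row 2: 434.65
  Row 3: 246.55
  Row 4: 75.84
  Row 5: 386.21
Sum = 146.65 + 434.65 + 246.55 + 75.84 + 386.21 = 1289.9

ANSWER: 1289.9


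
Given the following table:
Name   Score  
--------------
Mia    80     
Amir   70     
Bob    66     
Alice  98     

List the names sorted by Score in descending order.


Sorting by Score (descending):
  Alice: 98
  Mia: 80
  Amir: 70
  Bob: 66


ANSWER: Alice, Mia, Amir, Bob


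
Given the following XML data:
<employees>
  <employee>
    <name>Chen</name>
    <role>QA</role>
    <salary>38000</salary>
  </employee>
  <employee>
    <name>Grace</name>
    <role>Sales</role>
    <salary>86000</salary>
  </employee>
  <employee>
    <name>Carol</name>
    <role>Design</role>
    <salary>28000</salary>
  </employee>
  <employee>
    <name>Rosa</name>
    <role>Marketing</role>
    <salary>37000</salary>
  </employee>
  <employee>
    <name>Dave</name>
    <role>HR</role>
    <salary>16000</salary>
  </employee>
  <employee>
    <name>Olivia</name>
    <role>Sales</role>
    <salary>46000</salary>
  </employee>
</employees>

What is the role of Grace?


Searching for <employee> with <name>Grace</name>
Found at position 2
<role>Sales</role>

ANSWER: Sales


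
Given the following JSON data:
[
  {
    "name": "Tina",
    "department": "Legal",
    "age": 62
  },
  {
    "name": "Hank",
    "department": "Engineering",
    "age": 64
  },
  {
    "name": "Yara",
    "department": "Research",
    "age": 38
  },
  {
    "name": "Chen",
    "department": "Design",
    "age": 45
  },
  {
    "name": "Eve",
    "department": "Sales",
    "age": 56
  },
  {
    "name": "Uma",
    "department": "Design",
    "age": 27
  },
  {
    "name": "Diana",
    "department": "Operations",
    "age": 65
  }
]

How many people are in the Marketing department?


Scanning records for department = Marketing
  No matches found
Count: 0

ANSWER: 0


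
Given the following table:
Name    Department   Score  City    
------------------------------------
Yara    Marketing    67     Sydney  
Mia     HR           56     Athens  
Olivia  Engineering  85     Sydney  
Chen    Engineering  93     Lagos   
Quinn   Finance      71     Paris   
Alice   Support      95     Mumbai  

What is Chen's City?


Row 4: Chen
City = Lagos

ANSWER: Lagos


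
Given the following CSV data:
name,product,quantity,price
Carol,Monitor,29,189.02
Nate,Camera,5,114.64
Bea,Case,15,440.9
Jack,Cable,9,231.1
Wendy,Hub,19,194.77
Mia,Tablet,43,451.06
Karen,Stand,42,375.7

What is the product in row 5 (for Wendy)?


Row 5: Wendy
Column 'product' = Hub

ANSWER: Hub


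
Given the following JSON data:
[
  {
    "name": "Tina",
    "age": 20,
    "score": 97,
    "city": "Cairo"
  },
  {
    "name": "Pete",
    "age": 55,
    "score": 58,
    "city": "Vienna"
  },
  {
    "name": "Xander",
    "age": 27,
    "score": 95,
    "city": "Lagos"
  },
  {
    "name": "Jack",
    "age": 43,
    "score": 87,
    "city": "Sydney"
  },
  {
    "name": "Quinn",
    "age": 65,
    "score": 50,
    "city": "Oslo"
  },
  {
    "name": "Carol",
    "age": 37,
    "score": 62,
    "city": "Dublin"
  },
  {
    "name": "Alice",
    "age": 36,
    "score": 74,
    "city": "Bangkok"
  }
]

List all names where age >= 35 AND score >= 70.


Checking both conditions:
  Tina (age=20, score=97) -> no
  Pete (age=55, score=58) -> no
  Xander (age=27, score=95) -> no
  Jack (age=43, score=87) -> YES
  Quinn (age=65, score=50) -> no
  Carol (age=37, score=62) -> no
  Alice (age=36, score=74) -> YES


ANSWER: Jack, Alice


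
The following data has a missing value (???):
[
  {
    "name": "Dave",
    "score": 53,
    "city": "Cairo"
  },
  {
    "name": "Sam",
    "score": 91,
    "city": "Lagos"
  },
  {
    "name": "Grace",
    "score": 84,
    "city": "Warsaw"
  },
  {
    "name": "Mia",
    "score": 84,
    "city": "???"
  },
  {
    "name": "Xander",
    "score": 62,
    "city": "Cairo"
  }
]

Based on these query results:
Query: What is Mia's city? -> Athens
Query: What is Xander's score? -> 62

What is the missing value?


The missing value is Mia's city
From query: Mia's city = Athens

ANSWER: Athens


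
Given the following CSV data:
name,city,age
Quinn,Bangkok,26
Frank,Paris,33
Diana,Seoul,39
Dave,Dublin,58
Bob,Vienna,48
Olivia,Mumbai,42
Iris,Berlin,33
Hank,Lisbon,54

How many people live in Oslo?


Scanning city column for 'Oslo':
Total matches: 0

ANSWER: 0


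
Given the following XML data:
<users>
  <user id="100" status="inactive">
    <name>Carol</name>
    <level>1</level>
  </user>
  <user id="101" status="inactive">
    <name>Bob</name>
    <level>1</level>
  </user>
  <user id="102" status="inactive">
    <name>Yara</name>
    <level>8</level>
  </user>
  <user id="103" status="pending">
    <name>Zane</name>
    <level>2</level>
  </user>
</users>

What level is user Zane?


Finding user: Zane
<level>2</level>

ANSWER: 2


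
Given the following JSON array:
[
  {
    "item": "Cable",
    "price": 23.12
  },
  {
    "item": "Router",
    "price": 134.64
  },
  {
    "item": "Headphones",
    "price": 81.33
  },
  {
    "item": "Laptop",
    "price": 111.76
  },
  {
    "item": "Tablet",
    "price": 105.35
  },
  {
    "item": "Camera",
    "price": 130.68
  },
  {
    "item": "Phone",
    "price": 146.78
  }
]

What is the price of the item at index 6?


Array index 6 -> Phone
price = 146.78

ANSWER: 146.78


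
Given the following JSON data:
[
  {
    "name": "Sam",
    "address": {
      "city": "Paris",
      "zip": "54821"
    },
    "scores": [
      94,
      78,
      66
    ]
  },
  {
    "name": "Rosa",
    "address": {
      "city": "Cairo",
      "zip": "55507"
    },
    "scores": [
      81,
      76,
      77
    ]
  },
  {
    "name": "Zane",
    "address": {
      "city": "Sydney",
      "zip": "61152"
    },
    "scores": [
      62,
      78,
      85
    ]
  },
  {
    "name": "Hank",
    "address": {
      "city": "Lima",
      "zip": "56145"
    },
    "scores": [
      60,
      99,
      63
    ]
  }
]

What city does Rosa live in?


Path: records[1].address.city
Value: Cairo

ANSWER: Cairo


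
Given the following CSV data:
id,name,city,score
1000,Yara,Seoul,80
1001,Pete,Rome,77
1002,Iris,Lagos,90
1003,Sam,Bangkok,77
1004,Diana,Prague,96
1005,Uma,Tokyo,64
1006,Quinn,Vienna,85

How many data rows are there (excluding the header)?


Counting rows (excluding header):
Header: id,name,city,score
Data rows: 7

ANSWER: 7


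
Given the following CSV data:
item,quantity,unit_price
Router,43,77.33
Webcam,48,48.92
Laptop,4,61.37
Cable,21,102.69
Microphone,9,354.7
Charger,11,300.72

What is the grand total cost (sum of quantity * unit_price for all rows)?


Computing row totals:
  Router: 43 * 77.33 = 3325.19
  Webcam: 48 * 48.92 = 2348.16
  Laptop: 4 * 61.37 = 245.48
  Cable: 21 * 102.69 = 2156.49
  Microphone: 9 * 354.7 = 3192.3
  Charger: 11 * 300.72 = 3307.92
Grand total = 3325.19 + 2348.16 + 245.48 + 2156.49 + 3192.3 + 3307.92 = 14575.54

ANSWER: 14575.54


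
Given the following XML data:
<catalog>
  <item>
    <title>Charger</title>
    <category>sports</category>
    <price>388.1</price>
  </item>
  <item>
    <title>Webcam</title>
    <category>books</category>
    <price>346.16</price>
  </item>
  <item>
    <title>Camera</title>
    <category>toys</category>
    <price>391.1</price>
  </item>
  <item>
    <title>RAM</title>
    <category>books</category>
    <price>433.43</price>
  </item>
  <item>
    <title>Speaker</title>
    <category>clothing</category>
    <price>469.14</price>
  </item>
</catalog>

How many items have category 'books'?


Scanning <item> elements for <category>books</category>:
  Item 2: Webcam -> MATCH
  Item 4: RAM -> MATCH
Count: 2

ANSWER: 2


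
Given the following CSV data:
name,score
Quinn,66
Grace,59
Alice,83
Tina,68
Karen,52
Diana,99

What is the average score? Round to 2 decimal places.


Scores: 66, 59, 83, 68, 52, 99
Sum = 427
Count = 6
Average = 427 / 6 = 71.17

ANSWER: 71.17


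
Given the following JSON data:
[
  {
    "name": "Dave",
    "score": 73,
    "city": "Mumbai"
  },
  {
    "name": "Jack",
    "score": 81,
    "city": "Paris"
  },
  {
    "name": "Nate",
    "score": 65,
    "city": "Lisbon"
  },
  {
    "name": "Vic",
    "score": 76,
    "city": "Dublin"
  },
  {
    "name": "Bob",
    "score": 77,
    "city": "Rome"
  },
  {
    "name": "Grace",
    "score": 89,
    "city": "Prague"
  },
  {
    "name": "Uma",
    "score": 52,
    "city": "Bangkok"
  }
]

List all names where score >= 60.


Filtering records where score >= 60:
  Dave (score=73) -> YES
  Jack (score=81) -> YES
  Nate (score=65) -> YES
  Vic (score=76) -> YES
  Bob (score=77) -> YES
  Grace (score=89) -> YES
  Uma (score=52) -> no


ANSWER: Dave, Jack, Nate, Vic, Bob, Grace


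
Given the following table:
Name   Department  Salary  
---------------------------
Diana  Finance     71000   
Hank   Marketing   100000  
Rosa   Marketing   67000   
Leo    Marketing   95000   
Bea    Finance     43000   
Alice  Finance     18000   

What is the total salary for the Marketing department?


Marketing department members:
  Hank: 100000
  Rosa: 67000
  Leo: 95000
Total = 100000 + 67000 + 95000 = 262000

ANSWER: 262000


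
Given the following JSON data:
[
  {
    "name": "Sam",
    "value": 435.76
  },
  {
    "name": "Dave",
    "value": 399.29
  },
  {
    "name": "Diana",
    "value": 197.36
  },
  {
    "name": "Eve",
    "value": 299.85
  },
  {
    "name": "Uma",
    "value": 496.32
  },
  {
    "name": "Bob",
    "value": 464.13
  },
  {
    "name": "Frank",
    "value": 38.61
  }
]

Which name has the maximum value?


Comparing values:
  Sam: 435.76
  Dave: 399.29
  Diana: 197.36
  Eve: 299.85
  Uma: 496.32
  Bob: 464.13
  Frank: 38.61
Maximum: Uma (496.32)

ANSWER: Uma


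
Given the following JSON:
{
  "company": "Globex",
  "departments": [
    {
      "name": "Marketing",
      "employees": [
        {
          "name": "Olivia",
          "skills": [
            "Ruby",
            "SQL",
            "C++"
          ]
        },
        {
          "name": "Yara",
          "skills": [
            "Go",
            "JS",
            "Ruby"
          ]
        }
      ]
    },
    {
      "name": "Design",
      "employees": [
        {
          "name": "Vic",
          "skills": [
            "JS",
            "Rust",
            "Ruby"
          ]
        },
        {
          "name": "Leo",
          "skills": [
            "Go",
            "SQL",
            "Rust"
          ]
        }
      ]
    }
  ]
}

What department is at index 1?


Path: departments[1].name
Value: Design

ANSWER: Design


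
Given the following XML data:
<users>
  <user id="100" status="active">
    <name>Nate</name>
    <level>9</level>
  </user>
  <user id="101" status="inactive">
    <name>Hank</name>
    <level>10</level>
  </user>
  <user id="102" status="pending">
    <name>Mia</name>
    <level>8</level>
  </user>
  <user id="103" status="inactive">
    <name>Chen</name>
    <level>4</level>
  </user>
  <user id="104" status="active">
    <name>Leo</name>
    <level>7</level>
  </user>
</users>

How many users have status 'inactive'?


Counting users with status='inactive':
  Hank (id=101) -> MATCH
  Chen (id=103) -> MATCH
Count: 2

ANSWER: 2


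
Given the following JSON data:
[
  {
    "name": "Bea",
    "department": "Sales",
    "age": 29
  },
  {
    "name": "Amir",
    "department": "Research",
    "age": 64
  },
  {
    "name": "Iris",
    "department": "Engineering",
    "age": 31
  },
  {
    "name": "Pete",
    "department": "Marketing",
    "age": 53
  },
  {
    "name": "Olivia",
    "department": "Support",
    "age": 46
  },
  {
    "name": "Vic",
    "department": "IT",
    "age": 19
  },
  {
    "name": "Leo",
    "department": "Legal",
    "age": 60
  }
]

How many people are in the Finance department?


Scanning records for department = Finance
  No matches found
Count: 0

ANSWER: 0


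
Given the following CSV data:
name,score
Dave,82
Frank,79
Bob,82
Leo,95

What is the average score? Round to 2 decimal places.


Scores: 82, 79, 82, 95
Sum = 338
Count = 4
Average = 338 / 4 = 84.50

ANSWER: 84.50


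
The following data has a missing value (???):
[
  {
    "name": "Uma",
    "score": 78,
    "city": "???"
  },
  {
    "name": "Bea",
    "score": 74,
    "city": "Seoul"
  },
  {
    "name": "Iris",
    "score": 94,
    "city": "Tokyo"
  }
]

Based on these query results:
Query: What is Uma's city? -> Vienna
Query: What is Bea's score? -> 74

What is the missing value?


The missing value is Uma's city
From query: Uma's city = Vienna

ANSWER: Vienna


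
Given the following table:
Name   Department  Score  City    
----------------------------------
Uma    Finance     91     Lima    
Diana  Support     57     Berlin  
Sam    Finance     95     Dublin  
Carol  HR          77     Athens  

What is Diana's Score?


Row 2: Diana
Score = 57

ANSWER: 57


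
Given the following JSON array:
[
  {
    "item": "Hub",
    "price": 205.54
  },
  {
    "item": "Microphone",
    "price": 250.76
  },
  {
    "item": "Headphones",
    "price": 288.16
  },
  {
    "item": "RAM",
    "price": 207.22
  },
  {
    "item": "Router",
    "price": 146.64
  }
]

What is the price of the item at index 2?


Array index 2 -> Headphones
price = 288.16

ANSWER: 288.16


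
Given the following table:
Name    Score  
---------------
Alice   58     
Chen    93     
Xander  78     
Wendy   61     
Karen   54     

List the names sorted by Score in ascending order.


Sorting by Score (ascending):
  Karen: 54
  Alice: 58
  Wendy: 61
  Xander: 78
  Chen: 93


ANSWER: Karen, Alice, Wendy, Xander, Chen


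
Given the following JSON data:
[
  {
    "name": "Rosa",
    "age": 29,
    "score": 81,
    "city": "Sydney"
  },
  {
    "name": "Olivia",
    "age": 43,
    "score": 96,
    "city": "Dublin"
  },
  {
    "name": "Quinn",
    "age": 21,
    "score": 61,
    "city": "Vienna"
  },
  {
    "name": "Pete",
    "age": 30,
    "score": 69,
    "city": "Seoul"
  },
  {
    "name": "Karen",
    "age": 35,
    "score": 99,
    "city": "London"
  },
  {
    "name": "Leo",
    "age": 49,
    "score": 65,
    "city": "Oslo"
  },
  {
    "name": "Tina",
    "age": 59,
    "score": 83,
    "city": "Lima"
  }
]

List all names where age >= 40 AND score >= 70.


Checking both conditions:
  Rosa (age=29, score=81) -> no
  Olivia (age=43, score=96) -> YES
  Quinn (age=21, score=61) -> no
  Pete (age=30, score=69) -> no
  Karen (age=35, score=99) -> no
  Leo (age=49, score=65) -> no
  Tina (age=59, score=83) -> YES


ANSWER: Olivia, Tina


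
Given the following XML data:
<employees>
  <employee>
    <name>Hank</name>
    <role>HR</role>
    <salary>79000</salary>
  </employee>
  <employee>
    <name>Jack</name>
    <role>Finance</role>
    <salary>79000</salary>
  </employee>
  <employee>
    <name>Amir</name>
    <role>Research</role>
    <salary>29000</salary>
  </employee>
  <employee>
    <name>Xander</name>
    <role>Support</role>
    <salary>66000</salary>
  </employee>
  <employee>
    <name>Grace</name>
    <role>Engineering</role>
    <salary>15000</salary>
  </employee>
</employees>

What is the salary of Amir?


Searching for <employee> with <name>Amir</name>
Found at position 3
<salary>29000</salary>

ANSWER: 29000


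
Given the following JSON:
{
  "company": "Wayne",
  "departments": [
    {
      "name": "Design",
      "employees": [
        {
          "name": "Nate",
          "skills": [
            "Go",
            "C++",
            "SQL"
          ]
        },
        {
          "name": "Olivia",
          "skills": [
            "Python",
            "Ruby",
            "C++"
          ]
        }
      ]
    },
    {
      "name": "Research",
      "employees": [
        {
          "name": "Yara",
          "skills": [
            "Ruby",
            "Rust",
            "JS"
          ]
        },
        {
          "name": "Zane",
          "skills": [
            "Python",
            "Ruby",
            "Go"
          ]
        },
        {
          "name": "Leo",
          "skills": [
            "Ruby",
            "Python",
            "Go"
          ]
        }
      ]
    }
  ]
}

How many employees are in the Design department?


Path: departments[0].employees
Count: 2

ANSWER: 2


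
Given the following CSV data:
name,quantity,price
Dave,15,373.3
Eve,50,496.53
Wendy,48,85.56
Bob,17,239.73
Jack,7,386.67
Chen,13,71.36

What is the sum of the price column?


Values in 'price' column:
  Row 1: 373.3
  Row 2: 496.53
  Row 3: 85.56
  Row 4: 239.73
  Row 5: 386.67
  Row 6: 71.36
Sum = 373.3 + 496.53 + 85.56 + 239.73 + 386.67 + 71.36 = 1653.15

ANSWER: 1653.15


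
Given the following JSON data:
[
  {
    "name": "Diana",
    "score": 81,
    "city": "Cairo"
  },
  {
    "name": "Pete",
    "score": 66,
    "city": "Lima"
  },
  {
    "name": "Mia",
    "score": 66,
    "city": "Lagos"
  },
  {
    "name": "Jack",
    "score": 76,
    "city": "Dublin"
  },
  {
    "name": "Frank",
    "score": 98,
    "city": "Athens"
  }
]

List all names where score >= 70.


Filtering records where score >= 70:
  Diana (score=81) -> YES
  Pete (score=66) -> no
  Mia (score=66) -> no
  Jack (score=76) -> YES
  Frank (score=98) -> YES


ANSWER: Diana, Jack, Frank


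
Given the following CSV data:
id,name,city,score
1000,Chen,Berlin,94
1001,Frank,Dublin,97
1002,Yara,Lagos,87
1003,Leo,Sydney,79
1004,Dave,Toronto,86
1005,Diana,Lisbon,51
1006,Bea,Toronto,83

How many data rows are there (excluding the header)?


Counting rows (excluding header):
Header: id,name,city,score
Data rows: 7

ANSWER: 7


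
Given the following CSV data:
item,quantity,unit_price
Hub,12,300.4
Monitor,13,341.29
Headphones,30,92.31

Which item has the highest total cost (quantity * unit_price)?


Computing row totals:
  Hub: 3604.8
  Monitor: 4436.77
  Headphones: 2769.3
Maximum: Monitor (4436.77)

ANSWER: Monitor


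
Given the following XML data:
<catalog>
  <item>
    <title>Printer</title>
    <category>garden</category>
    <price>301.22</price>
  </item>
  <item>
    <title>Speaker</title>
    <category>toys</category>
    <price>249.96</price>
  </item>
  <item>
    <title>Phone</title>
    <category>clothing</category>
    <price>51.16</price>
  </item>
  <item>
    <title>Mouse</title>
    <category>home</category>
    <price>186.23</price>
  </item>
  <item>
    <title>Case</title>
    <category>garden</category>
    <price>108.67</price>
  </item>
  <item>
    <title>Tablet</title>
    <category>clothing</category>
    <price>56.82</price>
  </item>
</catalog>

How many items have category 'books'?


Scanning <item> elements for <category>books</category>:
Count: 0

ANSWER: 0


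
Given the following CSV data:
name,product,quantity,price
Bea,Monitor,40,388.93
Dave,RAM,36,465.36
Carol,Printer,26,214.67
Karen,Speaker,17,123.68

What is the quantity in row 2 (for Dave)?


Row 2: Dave
Column 'quantity' = 36

ANSWER: 36


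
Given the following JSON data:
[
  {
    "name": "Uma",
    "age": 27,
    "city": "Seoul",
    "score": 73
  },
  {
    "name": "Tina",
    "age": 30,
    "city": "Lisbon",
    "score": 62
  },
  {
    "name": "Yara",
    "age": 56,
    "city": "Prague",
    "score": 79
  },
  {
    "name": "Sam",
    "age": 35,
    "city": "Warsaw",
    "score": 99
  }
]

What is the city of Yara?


Looking up record where name = Yara
Record index: 2
Field 'city' = Prague

ANSWER: Prague


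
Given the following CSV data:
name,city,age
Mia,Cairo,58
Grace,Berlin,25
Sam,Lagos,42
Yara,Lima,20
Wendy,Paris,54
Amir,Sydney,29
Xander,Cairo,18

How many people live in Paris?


Scanning city column for 'Paris':
  Row 5: Wendy -> MATCH
Total matches: 1

ANSWER: 1


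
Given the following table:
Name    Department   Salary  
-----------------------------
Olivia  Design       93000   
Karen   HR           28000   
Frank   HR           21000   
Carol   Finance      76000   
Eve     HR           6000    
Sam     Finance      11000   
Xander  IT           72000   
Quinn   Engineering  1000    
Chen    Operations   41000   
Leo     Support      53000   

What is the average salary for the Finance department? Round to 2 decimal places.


Finance department members:
  Carol: 76000
  Sam: 11000
Sum = 87000
Count = 2
Average = 87000 / 2 = 43500.00

ANSWER: 43500.00


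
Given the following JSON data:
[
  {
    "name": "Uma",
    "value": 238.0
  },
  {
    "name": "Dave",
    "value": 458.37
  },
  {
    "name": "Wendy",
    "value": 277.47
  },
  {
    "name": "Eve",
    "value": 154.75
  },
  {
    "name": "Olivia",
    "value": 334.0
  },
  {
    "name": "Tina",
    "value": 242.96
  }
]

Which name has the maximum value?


Comparing values:
  Uma: 238.0
  Dave: 458.37
  Wendy: 277.47
  Eve: 154.75
  Olivia: 334.0
  Tina: 242.96
Maximum: Dave (458.37)

ANSWER: Dave


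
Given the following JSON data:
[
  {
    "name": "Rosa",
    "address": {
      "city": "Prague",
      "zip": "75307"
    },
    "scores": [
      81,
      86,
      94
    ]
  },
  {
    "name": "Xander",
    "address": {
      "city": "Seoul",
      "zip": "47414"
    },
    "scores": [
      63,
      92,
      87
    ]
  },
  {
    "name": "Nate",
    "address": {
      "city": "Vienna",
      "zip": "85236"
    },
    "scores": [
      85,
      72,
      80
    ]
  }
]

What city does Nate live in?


Path: records[2].address.city
Value: Vienna

ANSWER: Vienna


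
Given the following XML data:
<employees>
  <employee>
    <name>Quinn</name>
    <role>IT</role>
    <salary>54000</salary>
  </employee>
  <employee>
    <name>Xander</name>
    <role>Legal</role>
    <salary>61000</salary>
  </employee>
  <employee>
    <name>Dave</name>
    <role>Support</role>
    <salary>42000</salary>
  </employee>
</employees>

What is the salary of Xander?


Searching for <employee> with <name>Xander</name>
Found at position 2
<salary>61000</salary>

ANSWER: 61000


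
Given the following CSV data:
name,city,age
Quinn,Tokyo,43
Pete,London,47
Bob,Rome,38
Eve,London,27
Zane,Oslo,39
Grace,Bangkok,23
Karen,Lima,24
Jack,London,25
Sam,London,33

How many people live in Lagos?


Scanning city column for 'Lagos':
Total matches: 0

ANSWER: 0


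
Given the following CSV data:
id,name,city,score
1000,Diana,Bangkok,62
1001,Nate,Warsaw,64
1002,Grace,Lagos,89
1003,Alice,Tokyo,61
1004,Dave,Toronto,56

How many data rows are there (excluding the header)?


Counting rows (excluding header):
Header: id,name,city,score
Data rows: 5

ANSWER: 5


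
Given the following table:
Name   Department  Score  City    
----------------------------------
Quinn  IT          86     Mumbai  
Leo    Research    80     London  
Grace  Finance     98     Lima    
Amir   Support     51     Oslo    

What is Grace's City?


Row 3: Grace
City = Lima

ANSWER: Lima


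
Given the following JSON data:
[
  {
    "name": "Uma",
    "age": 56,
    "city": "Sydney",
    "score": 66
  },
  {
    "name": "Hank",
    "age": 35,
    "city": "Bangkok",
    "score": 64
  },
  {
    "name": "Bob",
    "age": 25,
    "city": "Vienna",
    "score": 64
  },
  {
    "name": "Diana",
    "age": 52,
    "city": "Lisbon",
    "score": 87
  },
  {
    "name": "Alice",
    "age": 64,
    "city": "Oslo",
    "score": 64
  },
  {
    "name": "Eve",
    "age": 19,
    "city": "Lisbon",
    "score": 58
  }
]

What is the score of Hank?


Looking up record where name = Hank
Record index: 1
Field 'score' = 64

ANSWER: 64


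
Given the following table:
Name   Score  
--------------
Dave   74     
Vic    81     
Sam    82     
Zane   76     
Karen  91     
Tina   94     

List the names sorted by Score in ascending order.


Sorting by Score (ascending):
  Dave: 74
  Zane: 76
  Vic: 81
  Sam: 82
  Karen: 91
  Tina: 94


ANSWER: Dave, Zane, Vic, Sam, Karen, Tina


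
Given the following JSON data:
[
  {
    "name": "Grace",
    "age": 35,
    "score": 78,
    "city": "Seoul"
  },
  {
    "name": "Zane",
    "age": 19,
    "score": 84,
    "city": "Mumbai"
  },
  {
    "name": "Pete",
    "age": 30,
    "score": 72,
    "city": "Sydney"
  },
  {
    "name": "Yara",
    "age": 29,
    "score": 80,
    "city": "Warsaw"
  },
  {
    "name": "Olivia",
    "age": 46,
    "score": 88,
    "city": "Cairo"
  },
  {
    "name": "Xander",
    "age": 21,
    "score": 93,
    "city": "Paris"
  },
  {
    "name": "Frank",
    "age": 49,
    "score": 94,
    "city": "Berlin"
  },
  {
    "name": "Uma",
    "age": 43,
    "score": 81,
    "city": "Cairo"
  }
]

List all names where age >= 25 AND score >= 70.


Checking both conditions:
  Grace (age=35, score=78) -> YES
  Zane (age=19, score=84) -> no
  Pete (age=30, score=72) -> YES
  Yara (age=29, score=80) -> YES
  Olivia (age=46, score=88) -> YES
  Xander (age=21, score=93) -> no
  Frank (age=49, score=94) -> YES
  Uma (age=43, score=81) -> YES


ANSWER: Grace, Pete, Yara, Olivia, Frank, Uma


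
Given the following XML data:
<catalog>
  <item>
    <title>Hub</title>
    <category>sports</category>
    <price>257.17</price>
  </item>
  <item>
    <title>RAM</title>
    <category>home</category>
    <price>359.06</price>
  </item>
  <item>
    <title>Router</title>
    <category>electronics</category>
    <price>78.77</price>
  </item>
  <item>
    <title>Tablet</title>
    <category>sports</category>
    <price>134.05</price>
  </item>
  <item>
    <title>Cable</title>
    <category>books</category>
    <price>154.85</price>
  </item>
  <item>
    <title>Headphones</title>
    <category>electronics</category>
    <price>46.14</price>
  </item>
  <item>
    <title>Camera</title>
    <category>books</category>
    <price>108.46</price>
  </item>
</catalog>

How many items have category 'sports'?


Scanning <item> elements for <category>sports</category>:
  Item 1: Hub -> MATCH
  Item 4: Tablet -> MATCH
Count: 2

ANSWER: 2


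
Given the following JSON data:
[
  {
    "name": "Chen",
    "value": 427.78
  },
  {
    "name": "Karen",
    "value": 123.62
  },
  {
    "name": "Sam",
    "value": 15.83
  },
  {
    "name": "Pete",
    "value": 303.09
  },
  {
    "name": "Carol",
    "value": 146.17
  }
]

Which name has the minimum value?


Comparing values:
  Chen: 427.78
  Karen: 123.62
  Sam: 15.83
  Pete: 303.09
  Carol: 146.17
Minimum: Sam (15.83)

ANSWER: Sam


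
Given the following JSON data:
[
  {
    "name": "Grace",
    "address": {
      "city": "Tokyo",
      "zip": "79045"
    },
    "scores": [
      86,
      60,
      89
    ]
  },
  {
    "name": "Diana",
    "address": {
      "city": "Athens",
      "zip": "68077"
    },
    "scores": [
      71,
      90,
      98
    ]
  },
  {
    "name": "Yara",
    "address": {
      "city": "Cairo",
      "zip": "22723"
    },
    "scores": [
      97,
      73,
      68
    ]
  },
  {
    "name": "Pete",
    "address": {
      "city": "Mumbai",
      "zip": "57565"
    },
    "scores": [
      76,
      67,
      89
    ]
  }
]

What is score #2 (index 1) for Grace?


Path: records[0].scores[1]
Value: 60

ANSWER: 60


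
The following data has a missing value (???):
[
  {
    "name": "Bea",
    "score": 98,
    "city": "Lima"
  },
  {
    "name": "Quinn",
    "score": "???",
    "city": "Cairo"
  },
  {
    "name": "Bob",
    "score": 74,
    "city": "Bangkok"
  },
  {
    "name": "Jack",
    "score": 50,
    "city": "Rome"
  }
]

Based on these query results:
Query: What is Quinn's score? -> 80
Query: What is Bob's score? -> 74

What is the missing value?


The missing value is Quinn's score
From query: Quinn's score = 80

ANSWER: 80


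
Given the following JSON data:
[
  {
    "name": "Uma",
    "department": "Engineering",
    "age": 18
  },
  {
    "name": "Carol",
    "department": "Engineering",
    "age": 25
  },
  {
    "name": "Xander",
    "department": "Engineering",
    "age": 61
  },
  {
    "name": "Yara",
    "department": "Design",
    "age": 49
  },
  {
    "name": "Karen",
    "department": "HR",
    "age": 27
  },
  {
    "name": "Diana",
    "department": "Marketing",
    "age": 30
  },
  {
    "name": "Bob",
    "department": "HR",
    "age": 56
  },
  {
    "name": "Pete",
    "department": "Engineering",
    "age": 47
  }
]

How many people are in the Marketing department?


Scanning records for department = Marketing
  Record 5: Diana
Count: 1

ANSWER: 1


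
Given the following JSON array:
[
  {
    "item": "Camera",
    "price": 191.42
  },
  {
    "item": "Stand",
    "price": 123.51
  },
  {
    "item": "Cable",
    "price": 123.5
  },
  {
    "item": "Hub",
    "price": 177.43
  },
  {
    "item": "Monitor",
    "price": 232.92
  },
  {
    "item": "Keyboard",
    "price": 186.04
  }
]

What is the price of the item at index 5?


Array index 5 -> Keyboard
price = 186.04

ANSWER: 186.04


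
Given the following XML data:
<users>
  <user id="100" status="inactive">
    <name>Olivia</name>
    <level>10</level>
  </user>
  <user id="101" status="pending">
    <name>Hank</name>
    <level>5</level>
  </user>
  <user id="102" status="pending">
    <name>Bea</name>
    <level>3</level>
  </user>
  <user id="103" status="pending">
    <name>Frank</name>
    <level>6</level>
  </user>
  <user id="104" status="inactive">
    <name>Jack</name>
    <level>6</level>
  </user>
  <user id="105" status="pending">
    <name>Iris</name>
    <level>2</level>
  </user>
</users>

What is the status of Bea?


Finding user with name = Bea
user id="102" status="pending"

ANSWER: pending


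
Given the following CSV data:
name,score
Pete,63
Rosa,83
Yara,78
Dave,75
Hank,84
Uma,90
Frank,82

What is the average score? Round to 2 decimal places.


Scores: 63, 83, 78, 75, 84, 90, 82
Sum = 555
Count = 7
Average = 555 / 7 = 79.29

ANSWER: 79.29


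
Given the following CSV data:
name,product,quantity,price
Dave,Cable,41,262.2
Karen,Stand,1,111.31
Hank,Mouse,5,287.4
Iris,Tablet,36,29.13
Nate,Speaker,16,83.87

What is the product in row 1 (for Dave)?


Row 1: Dave
Column 'product' = Cable

ANSWER: Cable


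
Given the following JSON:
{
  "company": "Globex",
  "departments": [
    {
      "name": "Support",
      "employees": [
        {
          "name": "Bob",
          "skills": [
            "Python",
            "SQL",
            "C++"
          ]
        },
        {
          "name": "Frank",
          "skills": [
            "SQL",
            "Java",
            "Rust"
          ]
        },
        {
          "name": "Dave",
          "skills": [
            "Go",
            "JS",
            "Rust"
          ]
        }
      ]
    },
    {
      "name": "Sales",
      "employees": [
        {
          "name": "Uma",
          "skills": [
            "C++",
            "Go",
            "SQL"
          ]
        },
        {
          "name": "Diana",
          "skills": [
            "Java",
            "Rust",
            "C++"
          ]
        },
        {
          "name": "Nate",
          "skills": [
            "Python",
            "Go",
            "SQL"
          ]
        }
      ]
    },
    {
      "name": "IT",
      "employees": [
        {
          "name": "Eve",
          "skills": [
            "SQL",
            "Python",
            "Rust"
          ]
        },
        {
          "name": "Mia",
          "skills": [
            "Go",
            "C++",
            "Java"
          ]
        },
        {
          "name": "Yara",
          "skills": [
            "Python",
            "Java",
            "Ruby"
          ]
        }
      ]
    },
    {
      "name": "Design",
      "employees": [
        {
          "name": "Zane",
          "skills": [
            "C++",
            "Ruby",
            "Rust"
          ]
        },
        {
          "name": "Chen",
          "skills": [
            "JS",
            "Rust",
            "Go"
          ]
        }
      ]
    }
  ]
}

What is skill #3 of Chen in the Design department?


Path: departments[3].employees[1].skills[2]
Value: Go

ANSWER: Go


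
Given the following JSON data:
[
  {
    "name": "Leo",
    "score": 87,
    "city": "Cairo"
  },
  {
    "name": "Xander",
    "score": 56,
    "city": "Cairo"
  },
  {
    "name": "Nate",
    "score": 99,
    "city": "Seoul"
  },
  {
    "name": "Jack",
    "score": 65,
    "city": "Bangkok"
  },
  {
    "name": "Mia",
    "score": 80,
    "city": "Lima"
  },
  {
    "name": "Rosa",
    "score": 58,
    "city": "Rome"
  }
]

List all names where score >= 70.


Filtering records where score >= 70:
  Leo (score=87) -> YES
  Xander (score=56) -> no
  Nate (score=99) -> YES
  Jack (score=65) -> no
  Mia (score=80) -> YES
  Rosa (score=58) -> no


ANSWER: Leo, Nate, Mia


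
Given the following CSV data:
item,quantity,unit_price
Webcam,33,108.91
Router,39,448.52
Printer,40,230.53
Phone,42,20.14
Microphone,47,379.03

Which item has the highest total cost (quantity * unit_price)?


Computing row totals:
  Webcam: 3594.03
  Router: 17492.28
  Printer: 9221.2
  Phone: 845.88
  Microphone: 17814.41
Maximum: Microphone (17814.41)

ANSWER: Microphone


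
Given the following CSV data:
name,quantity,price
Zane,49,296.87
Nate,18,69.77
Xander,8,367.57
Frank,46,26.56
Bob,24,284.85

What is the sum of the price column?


Values in 'price' column:
  Row 1: 296.87
  Row 2: 69.77
  Row 3: 367.57
  Row 4: 26.56
  Row 5: 284.85
Sum = 296.87 + 69.77 + 367.57 + 26.56 + 284.85 = 1045.62

ANSWER: 1045.62


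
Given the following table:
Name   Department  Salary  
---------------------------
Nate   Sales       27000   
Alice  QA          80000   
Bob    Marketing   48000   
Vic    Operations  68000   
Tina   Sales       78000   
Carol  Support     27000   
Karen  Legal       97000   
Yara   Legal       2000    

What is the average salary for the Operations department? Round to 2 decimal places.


Operations department members:
  Vic: 68000
Sum = 68000
Count = 1
Average = 68000 / 1 = 68000.00

ANSWER: 68000.00


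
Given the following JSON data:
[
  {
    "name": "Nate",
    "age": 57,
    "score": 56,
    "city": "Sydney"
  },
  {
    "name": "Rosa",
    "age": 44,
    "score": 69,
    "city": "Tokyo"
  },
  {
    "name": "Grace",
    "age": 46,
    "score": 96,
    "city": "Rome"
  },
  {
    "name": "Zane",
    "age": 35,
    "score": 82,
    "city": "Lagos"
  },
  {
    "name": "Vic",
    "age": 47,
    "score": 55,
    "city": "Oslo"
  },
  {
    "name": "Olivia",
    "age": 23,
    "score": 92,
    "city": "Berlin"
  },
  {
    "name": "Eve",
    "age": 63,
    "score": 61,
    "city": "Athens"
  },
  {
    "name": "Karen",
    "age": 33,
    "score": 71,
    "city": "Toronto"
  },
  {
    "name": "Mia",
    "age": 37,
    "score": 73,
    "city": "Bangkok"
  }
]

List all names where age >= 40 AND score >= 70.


Checking both conditions:
  Nate (age=57, score=56) -> no
  Rosa (age=44, score=69) -> no
  Grace (age=46, score=96) -> YES
  Zane (age=35, score=82) -> no
  Vic (age=47, score=55) -> no
  Olivia (age=23, score=92) -> no
  Eve (age=63, score=61) -> no
  Karen (age=33, score=71) -> no
  Mia (age=37, score=73) -> no


ANSWER: Grace


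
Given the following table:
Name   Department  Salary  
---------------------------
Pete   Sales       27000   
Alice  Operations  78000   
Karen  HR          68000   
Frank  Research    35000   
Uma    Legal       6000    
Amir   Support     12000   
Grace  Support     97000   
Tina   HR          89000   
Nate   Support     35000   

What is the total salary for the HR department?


HR department members:
  Karen: 68000
  Tina: 89000
Total = 68000 + 89000 = 157000

ANSWER: 157000


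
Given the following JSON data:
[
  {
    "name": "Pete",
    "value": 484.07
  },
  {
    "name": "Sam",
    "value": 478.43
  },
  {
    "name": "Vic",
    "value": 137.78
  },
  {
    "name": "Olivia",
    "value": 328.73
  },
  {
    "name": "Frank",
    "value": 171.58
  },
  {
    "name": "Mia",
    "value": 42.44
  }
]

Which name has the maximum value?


Comparing values:
  Pete: 484.07
  Sam: 478.43
  Vic: 137.78
  Olivia: 328.73
  Frank: 171.58
  Mia: 42.44
Maximum: Pete (484.07)

ANSWER: Pete


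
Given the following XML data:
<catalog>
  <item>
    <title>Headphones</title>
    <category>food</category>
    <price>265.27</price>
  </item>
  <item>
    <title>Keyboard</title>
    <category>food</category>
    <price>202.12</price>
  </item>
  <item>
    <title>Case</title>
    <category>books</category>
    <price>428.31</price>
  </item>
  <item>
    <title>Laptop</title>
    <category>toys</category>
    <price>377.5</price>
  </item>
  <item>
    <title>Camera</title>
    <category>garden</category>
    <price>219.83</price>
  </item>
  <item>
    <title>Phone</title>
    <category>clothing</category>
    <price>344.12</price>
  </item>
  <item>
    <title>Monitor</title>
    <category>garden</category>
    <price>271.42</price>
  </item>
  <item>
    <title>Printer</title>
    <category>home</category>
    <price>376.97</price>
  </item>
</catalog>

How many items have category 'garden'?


Scanning <item> elements for <category>garden</category>:
  Item 5: Camera -> MATCH
  Item 7: Monitor -> MATCH
Count: 2

ANSWER: 2


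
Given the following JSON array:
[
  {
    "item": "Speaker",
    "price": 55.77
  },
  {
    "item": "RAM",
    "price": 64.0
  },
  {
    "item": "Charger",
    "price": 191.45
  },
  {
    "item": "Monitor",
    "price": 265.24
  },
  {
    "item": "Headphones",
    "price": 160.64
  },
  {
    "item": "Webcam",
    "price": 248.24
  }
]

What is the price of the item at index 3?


Array index 3 -> Monitor
price = 265.24

ANSWER: 265.24


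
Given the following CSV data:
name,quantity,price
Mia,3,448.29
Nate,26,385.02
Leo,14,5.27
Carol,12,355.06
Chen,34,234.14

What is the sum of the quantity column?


Values in 'quantity' column:
  Row 1: 3
  Row 2: 26
  Row 3: 14
  Row 4: 12
  Row 5: 34
Sum = 3 + 26 + 14 + 12 + 34 = 89

ANSWER: 89


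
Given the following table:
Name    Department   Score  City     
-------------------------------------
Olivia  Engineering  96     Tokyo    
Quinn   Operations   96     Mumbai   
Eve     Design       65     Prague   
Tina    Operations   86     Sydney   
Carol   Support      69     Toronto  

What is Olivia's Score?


Row 1: Olivia
Score = 96

ANSWER: 96


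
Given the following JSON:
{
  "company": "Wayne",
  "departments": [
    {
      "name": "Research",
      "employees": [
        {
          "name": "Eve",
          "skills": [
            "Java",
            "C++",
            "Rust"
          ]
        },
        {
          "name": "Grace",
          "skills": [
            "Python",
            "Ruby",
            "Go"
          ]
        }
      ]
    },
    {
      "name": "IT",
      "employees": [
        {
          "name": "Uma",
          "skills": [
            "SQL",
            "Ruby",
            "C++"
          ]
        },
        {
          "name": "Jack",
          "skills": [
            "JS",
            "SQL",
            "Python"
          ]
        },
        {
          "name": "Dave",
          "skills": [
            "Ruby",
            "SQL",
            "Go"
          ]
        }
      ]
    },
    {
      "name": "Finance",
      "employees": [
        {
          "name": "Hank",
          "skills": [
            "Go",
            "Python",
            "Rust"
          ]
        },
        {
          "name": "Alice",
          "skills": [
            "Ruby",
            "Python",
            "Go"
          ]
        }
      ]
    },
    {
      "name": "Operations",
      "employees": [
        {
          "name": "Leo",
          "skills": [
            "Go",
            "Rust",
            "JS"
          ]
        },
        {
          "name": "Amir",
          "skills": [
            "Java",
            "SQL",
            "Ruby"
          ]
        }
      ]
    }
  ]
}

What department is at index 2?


Path: departments[2].name
Value: Finance

ANSWER: Finance
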